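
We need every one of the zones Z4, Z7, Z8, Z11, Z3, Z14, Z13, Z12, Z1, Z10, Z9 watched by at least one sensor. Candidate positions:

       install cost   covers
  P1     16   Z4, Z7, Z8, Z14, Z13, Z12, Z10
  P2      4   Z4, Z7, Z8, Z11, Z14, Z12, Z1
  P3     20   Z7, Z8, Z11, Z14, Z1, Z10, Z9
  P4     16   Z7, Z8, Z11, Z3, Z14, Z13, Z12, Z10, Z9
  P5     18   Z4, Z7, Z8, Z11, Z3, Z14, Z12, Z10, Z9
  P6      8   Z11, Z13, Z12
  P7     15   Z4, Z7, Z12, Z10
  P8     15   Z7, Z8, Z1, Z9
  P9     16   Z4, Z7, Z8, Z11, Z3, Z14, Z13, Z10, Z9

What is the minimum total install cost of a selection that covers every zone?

P2, P4 cover every zone at install cost 4 + 16 = 20.
Any cover uses at least 2 sensor positions; among all covering selections none totals below 20.

20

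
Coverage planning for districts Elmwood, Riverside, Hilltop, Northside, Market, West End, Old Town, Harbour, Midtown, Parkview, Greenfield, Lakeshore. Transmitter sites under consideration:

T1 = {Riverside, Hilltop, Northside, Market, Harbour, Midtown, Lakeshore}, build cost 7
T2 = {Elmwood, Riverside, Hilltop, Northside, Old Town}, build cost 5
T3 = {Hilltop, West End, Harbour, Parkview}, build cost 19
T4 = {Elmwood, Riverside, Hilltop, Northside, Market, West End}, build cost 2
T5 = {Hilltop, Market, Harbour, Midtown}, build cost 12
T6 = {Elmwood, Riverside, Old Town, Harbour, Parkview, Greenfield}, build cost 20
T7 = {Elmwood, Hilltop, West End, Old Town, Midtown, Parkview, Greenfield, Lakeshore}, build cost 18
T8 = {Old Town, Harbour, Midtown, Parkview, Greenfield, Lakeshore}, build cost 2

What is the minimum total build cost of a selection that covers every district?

T4, T8 cover every district at build cost 2 + 2 = 4.
Any cover uses at least 2 transmitter sites; among all covering selections none totals below 4.

4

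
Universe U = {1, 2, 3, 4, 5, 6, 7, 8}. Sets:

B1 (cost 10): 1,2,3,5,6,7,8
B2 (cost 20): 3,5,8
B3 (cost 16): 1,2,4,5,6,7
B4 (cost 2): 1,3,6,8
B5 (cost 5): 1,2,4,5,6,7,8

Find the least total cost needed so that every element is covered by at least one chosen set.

7

B4, B5 cover every element at cost 2 + 5 = 7.
Any cover uses at least 2 sets; among all covering selections none totals below 7.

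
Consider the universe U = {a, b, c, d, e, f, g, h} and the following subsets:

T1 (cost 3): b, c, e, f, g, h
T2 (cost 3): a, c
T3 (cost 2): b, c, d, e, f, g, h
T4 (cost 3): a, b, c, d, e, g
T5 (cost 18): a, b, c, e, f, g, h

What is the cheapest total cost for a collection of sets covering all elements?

5

T2, T3 cover every element at cost 3 + 2 = 5.
Any cover uses at least 2 sets; among all covering selections none totals below 5.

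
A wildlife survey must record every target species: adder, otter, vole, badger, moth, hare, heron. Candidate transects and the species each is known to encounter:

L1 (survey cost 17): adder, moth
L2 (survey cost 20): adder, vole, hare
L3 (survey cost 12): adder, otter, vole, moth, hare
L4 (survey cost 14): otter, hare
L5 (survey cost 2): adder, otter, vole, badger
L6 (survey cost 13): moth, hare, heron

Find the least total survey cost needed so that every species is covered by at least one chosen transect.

15

L5, L6 cover every species at survey cost 2 + 13 = 15.
Any cover uses at least 2 transects; among all covering selections none totals below 15.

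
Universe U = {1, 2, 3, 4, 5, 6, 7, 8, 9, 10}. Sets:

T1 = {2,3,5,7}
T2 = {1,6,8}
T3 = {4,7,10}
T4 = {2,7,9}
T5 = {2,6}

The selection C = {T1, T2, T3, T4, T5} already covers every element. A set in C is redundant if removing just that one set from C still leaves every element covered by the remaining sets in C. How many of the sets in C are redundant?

Drop T1: 3, 5 uncovered — not redundant.
Drop T2: 1, 8 uncovered — not redundant.
Drop T3: 4, 10 uncovered — not redundant.
Drop T4: 9 uncovered — not redundant.
Drop T5: the rest still cover every element — redundant.
1 redundant: T5.

1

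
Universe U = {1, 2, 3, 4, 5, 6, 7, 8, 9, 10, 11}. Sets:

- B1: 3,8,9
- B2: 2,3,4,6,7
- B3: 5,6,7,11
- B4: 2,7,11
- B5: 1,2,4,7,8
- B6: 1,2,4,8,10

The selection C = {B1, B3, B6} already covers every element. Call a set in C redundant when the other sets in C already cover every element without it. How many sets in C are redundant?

Drop B1: 3, 9 uncovered — not redundant.
Drop B3: 5, 6, 7, 11 uncovered — not redundant.
Drop B6: 1, 2, 4, 10 uncovered — not redundant.
None of the sets in C is redundant.

0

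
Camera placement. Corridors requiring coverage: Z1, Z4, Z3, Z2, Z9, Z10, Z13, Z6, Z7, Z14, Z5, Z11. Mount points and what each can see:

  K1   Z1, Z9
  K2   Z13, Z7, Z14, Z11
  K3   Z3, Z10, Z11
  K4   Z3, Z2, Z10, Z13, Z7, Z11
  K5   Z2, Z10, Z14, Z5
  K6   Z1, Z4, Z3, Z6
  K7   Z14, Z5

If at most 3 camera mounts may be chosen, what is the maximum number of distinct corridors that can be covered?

11

Choosing K2, K5, K6 covers {Z1, Z4, Z3, Z2, Z10, Z13, Z6, Z7, Z14, Z5, Z11} — 11 corridors.
No choice of 3 camera mounts does better; here Z9 is left uncovered.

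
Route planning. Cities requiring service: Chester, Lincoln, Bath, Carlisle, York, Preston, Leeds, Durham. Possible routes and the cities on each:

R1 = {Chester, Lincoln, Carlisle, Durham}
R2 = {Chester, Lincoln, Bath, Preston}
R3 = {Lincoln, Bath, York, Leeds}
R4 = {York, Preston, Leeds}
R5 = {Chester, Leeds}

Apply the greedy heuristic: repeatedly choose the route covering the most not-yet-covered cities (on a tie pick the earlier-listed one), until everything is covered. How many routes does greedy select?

Pick 1: R1 covers 4 new cities (Chester, Lincoln, Carlisle, Durham).
Pick 2: R3 covers 3 new cities (Bath, York, Leeds).
Pick 3: R2 covers 1 new cities (Preston).
Greedy uses 3 routes.

3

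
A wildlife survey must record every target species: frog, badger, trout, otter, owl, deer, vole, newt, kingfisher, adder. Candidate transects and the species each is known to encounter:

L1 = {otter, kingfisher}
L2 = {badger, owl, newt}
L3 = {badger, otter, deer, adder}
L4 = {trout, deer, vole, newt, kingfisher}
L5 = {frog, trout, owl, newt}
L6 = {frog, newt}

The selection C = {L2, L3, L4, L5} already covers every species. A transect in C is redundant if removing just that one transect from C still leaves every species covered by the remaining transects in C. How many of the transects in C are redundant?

Drop L2: the rest still cover every species — redundant.
Drop L3: otter, adder uncovered — not redundant.
Drop L4: vole, kingfisher uncovered — not redundant.
Drop L5: frog uncovered — not redundant.
1 redundant: L2.

1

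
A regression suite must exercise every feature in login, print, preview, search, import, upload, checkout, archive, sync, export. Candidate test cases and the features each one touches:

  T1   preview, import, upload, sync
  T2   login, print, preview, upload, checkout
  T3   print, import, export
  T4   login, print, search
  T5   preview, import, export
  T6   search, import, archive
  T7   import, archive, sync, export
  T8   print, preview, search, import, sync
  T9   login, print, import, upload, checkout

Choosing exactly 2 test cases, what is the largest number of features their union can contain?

9

Choosing T2, T7 covers {login, print, preview, import, upload, checkout, archive, sync, export} — 9 features.
No choice of 2 test cases does better; here search is left uncovered.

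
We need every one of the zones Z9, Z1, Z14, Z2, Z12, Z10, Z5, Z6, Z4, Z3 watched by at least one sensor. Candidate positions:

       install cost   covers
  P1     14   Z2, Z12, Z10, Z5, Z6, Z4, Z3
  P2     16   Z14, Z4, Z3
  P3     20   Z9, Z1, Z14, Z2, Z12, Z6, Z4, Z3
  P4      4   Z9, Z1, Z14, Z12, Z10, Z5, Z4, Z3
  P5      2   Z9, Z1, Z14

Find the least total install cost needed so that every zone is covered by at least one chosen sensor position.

16

P1, P5 cover every zone at install cost 14 + 2 = 16.
Any cover uses at least 2 sensor positions; among all covering selections none totals below 16.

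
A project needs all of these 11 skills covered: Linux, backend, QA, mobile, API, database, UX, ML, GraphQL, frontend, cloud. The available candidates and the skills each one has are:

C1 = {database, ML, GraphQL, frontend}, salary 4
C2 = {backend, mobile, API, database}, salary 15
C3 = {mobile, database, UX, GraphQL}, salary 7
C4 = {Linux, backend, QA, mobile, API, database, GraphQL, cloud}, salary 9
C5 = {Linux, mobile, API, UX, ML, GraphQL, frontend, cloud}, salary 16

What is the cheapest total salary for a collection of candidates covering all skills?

C1, C3, C4 cover every skill at salary 4 + 7 + 9 = 20.
Any cover uses at least 2 candidates; among all covering selections none totals below 20.

20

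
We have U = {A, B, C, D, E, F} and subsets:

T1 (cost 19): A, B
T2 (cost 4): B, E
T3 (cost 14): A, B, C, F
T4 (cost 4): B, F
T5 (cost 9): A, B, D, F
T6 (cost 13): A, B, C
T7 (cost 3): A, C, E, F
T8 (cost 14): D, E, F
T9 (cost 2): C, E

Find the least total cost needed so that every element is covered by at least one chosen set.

11

T5, T9 cover every element at cost 9 + 2 = 11.
Any cover uses at least 2 sets; among all covering selections none totals below 11.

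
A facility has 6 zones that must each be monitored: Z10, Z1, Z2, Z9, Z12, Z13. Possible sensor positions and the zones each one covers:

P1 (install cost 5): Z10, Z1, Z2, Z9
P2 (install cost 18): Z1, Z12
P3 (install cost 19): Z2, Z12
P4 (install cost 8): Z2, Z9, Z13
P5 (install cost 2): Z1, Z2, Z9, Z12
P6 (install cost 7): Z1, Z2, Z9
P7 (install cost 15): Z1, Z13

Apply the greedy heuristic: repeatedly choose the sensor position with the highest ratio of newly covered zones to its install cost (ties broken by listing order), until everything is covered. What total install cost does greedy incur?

15

Pick 1: P5 adds 4 new (Z1, Z2, Z9, Z12) at install cost 2 (ratio 4/2).
Pick 2: P1 adds 1 new (Z10) at install cost 5 (ratio 1/5).
Pick 3: P4 adds 1 new (Z13) at install cost 8 (ratio 1/8).
Greedy total install cost: 2 + 5 + 8 = 15.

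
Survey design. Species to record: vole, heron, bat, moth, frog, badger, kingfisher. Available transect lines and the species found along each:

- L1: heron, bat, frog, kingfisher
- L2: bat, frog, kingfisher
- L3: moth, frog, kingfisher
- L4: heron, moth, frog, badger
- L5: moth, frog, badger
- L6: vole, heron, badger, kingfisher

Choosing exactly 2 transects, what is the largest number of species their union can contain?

Choosing L1, L4 covers {heron, bat, moth, frog, badger, kingfisher} — 6 species.
No choice of 2 transects does better; here vole is left uncovered.

6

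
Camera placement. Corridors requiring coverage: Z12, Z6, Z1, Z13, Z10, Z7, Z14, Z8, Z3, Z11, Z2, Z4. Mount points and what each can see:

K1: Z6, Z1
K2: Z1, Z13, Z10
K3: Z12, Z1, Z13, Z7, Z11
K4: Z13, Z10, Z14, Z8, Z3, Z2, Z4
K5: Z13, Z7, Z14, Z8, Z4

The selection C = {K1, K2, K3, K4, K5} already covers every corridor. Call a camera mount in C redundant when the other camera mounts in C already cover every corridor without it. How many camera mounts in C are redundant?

Drop K1: Z6 uncovered — not redundant.
Drop K2: the rest still cover every corridor — redundant.
Drop K3: Z12, Z11 uncovered — not redundant.
Drop K4: Z3, Z2 uncovered — not redundant.
Drop K5: the rest still cover every corridor — redundant.
2 redundant: K2, K5.

2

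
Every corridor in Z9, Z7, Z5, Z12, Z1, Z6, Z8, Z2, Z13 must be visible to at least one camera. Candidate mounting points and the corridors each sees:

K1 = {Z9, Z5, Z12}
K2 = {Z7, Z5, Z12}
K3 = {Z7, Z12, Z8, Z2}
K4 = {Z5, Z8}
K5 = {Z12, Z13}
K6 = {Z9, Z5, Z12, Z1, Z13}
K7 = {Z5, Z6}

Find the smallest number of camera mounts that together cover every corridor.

K3, K6, K7 together cover {Z9, Z7, Z5, Z12, Z1, Z6, Z8, Z2, Z13} — every corridor.
No 2 of the 7 camera mounts cover everything (all 21 pairs fall short), so 3 is minimum.

3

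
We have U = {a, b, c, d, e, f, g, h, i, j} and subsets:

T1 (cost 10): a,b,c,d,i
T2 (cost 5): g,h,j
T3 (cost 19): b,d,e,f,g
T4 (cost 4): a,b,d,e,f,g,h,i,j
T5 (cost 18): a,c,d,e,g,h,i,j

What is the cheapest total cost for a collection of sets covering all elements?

14

T1, T4 cover every element at cost 10 + 4 = 14.
Any cover uses at least 2 sets; among all covering selections none totals below 14.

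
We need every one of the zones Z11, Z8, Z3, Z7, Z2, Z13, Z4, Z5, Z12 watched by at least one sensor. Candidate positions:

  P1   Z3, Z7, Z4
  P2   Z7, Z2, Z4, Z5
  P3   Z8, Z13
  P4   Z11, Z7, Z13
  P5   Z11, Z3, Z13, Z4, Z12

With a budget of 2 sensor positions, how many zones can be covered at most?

8

Choosing P2, P5 covers {Z11, Z3, Z7, Z2, Z13, Z4, Z5, Z12} — 8 zones.
No choice of 2 sensor positions does better; here Z8 is left uncovered.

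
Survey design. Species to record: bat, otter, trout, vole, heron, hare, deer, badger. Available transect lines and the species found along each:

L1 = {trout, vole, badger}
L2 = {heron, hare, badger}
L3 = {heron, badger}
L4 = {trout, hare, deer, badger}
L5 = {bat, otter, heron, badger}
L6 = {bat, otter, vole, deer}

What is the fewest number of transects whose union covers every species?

L1, L2, L6 together cover {bat, otter, trout, vole, heron, hare, deer, badger} — every species.
No 2 of the 6 transects cover everything (all 15 pairs fall short), so 3 is minimum.

3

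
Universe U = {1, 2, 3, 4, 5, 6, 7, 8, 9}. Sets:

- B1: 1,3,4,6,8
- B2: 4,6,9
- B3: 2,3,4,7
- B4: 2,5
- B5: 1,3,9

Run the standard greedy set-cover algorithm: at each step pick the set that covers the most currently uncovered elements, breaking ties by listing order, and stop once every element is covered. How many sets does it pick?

4

Pick 1: B1 covers 5 new elements (1, 3, 4, 6, 8).
Pick 2: B3 covers 2 new elements (2, 7).
Pick 3: B2 covers 1 new elements (9).
Pick 4: B4 covers 1 new elements (5).
Greedy uses 4 sets.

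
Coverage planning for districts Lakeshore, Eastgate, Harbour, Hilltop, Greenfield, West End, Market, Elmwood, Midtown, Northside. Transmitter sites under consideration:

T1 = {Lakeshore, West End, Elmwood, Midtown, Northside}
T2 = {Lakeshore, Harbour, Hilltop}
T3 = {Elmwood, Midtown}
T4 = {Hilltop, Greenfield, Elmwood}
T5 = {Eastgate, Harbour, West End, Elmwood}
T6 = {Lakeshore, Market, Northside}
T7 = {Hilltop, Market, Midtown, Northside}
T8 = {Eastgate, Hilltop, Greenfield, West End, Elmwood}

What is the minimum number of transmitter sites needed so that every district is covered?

3

T2, T7, T8 together cover {Lakeshore, Eastgate, Harbour, Hilltop, Greenfield, West End, Market, Elmwood, Midtown, Northside} — every district.
No 2 of the 8 transmitter sites cover everything (all 28 pairs fall short), so 3 is minimum.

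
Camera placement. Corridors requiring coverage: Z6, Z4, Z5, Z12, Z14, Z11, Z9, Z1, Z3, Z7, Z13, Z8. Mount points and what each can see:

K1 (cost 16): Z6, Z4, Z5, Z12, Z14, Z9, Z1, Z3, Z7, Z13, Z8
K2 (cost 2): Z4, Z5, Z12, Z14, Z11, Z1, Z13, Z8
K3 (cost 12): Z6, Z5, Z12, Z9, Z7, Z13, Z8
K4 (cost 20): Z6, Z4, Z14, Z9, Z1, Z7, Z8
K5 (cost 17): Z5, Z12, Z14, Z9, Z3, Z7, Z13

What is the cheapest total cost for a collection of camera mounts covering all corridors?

K1, K2 cover every corridor at cost 16 + 2 = 18.
Any cover uses at least 2 camera mounts; among all covering selections none totals below 18.

18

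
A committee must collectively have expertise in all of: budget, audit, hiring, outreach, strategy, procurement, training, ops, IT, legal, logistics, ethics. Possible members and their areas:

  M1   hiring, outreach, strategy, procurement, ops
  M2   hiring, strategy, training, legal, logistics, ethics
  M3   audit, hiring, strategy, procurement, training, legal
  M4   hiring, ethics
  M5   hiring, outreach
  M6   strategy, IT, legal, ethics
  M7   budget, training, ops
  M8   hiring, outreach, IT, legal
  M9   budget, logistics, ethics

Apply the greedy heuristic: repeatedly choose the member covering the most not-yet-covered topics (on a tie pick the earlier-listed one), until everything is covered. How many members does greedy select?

5

Pick 1: M2 covers 6 new topics (hiring, strategy, training, legal, logistics, ethics).
Pick 2: M1 covers 3 new topics (outreach, procurement, ops).
Pick 3: M3 covers 1 new topics (audit).
Pick 4: M6 covers 1 new topics (IT).
Pick 5: M7 covers 1 new topics (budget).
Greedy uses 5 members. (The true minimum is 4.)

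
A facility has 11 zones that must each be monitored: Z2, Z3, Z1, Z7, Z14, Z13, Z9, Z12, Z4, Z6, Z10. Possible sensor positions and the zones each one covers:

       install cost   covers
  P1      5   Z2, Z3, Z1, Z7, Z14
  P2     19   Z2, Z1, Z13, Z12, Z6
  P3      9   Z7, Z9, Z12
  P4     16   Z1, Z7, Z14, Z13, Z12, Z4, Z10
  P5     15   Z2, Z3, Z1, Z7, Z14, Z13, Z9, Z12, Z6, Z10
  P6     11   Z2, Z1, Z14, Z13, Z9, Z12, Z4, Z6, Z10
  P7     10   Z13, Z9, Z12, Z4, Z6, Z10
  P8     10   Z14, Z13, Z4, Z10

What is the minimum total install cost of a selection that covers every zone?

15

P1, P7 cover every zone at install cost 5 + 10 = 15.
Any cover uses at least 2 sensor positions; among all covering selections none totals below 15.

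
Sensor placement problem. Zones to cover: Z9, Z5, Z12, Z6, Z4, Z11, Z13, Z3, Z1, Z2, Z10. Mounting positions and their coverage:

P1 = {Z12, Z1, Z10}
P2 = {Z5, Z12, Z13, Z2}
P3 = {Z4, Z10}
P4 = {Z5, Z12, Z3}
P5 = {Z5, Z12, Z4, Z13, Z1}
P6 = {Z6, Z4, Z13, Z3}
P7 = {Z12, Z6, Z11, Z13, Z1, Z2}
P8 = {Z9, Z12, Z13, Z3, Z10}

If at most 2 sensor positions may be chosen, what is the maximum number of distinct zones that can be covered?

9

Choosing P7, P8 covers {Z9, Z12, Z6, Z11, Z13, Z3, Z1, Z2, Z10} — 9 zones.
No choice of 2 sensor positions does better; here Z5, Z4 are left uncovered.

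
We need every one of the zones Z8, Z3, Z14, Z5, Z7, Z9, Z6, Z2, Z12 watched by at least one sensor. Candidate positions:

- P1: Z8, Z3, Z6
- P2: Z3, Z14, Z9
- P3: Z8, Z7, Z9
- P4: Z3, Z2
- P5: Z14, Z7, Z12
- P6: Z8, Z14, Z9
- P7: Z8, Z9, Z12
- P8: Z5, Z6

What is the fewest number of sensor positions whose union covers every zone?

4

P3, P4, P5, P8 together cover {Z8, Z3, Z14, Z5, Z7, Z9, Z6, Z2, Z12} — every zone.
No 3 of the 8 sensor positions cover everything (all 56 triples fall short), so 4 is minimum.
Greedy (largest uncovered first) would take P1, P5, P2, P4, P8 — 5 sensor positions — but 4 suffice.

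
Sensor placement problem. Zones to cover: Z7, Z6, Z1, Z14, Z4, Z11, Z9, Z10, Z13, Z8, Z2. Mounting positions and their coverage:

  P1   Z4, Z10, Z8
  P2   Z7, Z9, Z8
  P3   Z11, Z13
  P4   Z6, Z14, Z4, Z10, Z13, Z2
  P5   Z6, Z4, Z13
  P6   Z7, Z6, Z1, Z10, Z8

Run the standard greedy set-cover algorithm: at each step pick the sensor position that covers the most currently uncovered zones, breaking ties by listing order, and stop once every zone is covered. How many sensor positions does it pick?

4

Pick 1: P4 covers 6 new zones (Z6, Z14, Z4, Z10, Z13, Z2).
Pick 2: P2 covers 3 new zones (Z7, Z9, Z8).
Pick 3: P3 covers 1 new zones (Z11).
Pick 4: P6 covers 1 new zones (Z1).
Greedy uses 4 sensor positions.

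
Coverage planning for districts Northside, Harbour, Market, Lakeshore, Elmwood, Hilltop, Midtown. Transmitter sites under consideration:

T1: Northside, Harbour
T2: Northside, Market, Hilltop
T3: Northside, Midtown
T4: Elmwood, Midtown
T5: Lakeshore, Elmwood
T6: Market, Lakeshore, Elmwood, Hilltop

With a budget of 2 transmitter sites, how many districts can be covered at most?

Choosing T1, T6 covers {Northside, Harbour, Market, Lakeshore, Elmwood, Hilltop} — 6 districts.
No choice of 2 transmitter sites does better; here Midtown is left uncovered.

6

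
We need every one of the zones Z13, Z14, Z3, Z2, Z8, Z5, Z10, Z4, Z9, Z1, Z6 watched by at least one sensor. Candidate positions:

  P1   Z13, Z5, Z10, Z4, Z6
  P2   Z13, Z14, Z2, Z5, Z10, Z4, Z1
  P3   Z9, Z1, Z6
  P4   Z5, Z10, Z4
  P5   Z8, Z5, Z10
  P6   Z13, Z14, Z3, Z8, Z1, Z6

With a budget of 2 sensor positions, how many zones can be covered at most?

Choosing P2, P6 covers {Z13, Z14, Z3, Z2, Z8, Z5, Z10, Z4, Z1, Z6} — 10 zones.
No choice of 2 sensor positions does better; here Z9 is left uncovered.

10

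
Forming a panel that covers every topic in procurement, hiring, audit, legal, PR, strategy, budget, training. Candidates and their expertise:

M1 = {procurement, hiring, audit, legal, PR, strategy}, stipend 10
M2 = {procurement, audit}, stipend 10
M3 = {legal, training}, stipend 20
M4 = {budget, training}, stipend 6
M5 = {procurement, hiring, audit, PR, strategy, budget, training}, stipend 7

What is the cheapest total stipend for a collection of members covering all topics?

M1, M4 cover every topic at stipend 10 + 6 = 16.
Any cover uses at least 2 members; among all covering selections none totals below 16.
Greedy by coverage-per-stipend would pick M5, M1 for 17 — worse than the optimum 16.

16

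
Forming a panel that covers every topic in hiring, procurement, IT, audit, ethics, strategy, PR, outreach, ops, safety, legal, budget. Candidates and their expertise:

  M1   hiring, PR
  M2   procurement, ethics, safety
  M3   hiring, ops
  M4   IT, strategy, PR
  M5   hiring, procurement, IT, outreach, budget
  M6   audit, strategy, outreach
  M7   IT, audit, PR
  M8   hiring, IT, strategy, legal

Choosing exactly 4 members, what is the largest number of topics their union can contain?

11

Choosing M2, M5, M7, M8 covers {hiring, procurement, IT, audit, ethics, strategy, PR, outreach, safety, legal, budget} — 11 topics.
No choice of 4 members does better; here ops is left uncovered.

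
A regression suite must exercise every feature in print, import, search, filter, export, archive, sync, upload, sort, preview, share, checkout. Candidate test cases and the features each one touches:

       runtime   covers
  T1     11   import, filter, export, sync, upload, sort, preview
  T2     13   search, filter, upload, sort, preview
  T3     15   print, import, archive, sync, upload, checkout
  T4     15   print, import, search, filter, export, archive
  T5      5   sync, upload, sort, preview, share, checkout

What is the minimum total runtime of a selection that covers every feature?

20

T4, T5 cover every feature at runtime 15 + 5 = 20.
Any cover uses at least 2 test cases; among all covering selections none totals below 20.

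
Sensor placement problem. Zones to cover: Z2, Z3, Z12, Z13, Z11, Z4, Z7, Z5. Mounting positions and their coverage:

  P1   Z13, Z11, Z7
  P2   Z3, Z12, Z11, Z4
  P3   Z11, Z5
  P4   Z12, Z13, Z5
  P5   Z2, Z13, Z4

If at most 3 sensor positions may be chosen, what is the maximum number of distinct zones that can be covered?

7

Choosing P1, P2, P3 covers {Z3, Z12, Z13, Z11, Z4, Z7, Z5} — 7 zones.
No choice of 3 sensor positions does better; here Z2 is left uncovered.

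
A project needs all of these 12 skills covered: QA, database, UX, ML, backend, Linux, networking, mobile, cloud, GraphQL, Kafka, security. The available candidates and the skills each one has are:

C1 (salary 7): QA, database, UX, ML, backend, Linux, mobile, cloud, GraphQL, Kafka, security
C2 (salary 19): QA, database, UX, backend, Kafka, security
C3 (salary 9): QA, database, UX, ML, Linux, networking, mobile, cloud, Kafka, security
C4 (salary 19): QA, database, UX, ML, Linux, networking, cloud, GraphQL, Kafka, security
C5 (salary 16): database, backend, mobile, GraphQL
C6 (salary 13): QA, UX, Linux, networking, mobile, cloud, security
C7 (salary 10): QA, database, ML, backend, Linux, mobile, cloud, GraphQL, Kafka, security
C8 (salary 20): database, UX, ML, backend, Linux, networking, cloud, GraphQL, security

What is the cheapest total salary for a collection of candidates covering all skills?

C1, C3 cover every skill at salary 7 + 9 = 16.
Any cover uses at least 2 candidates; among all covering selections none totals below 16.

16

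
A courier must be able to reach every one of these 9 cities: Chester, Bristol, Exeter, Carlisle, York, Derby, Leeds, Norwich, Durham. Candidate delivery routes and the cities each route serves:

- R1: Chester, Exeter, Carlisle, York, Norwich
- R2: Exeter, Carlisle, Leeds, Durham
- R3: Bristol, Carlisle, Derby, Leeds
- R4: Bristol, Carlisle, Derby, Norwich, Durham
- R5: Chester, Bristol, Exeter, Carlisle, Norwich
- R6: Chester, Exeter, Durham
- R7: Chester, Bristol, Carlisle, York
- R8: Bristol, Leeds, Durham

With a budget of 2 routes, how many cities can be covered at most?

Choosing R1, R3 covers {Chester, Bristol, Exeter, Carlisle, York, Derby, Leeds, Norwich} — 8 cities.
No choice of 2 routes does better; here Durham is left uncovered.

8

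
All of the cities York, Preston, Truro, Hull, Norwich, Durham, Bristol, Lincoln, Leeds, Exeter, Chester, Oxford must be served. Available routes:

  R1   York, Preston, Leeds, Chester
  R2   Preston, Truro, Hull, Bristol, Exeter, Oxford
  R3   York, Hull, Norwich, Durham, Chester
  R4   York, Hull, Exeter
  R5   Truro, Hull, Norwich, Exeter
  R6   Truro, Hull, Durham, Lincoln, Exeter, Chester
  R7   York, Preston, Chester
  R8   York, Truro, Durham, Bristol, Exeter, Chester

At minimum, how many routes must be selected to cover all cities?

4

R1, R2, R3, R6 together cover {York, Preston, Truro, Hull, Norwich, Durham, Bristol, Lincoln, Leeds, Exeter, Chester, Oxford} — every city.
No 3 of the 8 routes cover everything (all 56 triples fall short), so 4 is minimum.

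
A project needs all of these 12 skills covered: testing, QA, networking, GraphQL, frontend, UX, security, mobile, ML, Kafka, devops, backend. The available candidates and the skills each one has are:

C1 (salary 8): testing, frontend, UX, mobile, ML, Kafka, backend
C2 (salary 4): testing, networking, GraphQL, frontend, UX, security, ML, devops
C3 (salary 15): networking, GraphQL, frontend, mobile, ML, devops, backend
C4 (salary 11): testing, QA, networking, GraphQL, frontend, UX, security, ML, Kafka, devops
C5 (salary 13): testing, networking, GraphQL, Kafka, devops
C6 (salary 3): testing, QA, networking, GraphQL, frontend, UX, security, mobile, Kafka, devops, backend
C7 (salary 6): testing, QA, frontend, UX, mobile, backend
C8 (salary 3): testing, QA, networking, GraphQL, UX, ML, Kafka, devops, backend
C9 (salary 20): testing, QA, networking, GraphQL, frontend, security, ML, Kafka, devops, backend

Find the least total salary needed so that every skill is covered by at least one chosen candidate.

C6, C8 cover every skill at salary 3 + 3 = 6.
Any cover uses at least 2 candidates; among all covering selections none totals below 6.

6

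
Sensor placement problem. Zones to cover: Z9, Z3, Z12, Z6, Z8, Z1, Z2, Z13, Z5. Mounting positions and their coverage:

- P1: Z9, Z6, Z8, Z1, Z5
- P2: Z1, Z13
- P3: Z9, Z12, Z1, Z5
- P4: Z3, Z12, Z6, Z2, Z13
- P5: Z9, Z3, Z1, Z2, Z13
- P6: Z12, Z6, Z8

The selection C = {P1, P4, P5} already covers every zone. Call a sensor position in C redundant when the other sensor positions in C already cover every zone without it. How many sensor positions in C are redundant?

1

Drop P1: Z8, Z5 uncovered — not redundant.
Drop P4: Z12 uncovered — not redundant.
Drop P5: the rest still cover every zone — redundant.
1 redundant: P5.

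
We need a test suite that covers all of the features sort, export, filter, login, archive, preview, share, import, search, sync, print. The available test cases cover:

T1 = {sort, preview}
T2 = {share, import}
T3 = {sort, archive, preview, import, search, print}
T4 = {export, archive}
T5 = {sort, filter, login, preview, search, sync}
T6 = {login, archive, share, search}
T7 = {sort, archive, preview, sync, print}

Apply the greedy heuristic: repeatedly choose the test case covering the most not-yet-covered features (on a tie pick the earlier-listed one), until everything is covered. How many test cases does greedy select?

Pick 1: T3 covers 6 new features (sort, archive, preview, import, search, print).
Pick 2: T5 covers 3 new features (filter, login, sync).
Pick 3: T2 covers 1 new features (share).
Pick 4: T4 covers 1 new features (export).
Greedy uses 4 test cases.

4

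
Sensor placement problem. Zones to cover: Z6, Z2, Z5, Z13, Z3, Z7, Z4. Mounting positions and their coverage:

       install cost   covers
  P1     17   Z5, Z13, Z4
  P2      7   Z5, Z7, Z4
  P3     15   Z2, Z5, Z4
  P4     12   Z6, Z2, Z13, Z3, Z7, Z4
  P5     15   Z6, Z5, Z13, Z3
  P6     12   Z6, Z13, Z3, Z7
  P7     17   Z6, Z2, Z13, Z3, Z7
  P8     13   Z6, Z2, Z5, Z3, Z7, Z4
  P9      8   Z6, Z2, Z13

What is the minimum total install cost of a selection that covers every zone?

19

P2, P4 cover every zone at install cost 7 + 12 = 19.
Any cover uses at least 2 sensor positions; among all covering selections none totals below 19.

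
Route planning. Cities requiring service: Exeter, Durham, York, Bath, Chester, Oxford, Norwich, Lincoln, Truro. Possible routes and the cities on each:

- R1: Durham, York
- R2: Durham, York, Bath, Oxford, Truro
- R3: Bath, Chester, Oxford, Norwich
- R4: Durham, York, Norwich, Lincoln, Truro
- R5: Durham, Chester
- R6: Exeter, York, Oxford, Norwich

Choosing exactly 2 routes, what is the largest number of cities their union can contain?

Choosing R3, R4 covers {Durham, York, Bath, Chester, Oxford, Norwich, Lincoln, Truro} — 8 cities.
No choice of 2 routes does better; here Exeter is left uncovered.

8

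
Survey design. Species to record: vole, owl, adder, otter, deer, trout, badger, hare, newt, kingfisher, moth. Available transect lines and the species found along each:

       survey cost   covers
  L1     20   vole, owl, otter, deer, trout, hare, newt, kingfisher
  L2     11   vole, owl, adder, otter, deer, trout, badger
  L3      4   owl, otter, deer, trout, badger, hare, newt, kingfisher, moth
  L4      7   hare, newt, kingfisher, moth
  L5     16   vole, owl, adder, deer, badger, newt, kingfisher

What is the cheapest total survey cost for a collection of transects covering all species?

15

L2, L3 cover every species at survey cost 11 + 4 = 15.
Any cover uses at least 2 transects; among all covering selections none totals below 15.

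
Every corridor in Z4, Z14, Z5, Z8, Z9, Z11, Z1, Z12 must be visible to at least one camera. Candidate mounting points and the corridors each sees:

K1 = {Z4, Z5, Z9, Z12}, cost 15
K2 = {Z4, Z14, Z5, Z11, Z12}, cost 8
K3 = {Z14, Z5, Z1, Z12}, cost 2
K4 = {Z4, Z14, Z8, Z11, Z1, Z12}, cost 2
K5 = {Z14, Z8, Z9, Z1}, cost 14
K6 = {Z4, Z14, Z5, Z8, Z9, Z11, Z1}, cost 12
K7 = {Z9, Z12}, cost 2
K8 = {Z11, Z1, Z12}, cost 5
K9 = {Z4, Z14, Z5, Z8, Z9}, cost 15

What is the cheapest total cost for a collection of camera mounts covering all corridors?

K3, K4, K7 cover every corridor at cost 2 + 2 + 2 = 6.
Any cover uses at least 2 camera mounts; among all covering selections none totals below 6.

6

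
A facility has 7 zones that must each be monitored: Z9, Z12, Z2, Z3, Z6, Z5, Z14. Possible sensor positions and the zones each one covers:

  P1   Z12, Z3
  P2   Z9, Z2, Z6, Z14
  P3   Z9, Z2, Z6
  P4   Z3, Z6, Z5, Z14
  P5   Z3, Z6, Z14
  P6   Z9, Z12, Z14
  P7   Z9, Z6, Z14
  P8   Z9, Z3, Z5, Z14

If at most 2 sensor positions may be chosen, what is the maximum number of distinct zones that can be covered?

Choosing P1, P2 covers {Z9, Z12, Z2, Z3, Z6, Z14} — 6 zones.
No choice of 2 sensor positions does better; here Z5 is left uncovered.

6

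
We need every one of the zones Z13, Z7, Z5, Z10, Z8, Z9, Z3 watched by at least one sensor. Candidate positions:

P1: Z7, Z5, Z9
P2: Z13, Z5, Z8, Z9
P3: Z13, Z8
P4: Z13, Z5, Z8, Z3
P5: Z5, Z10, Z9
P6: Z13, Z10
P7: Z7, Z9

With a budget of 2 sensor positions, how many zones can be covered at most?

6

Choosing P1, P4 covers {Z13, Z7, Z5, Z8, Z9, Z3} — 6 zones.
No choice of 2 sensor positions does better; here Z10 is left uncovered.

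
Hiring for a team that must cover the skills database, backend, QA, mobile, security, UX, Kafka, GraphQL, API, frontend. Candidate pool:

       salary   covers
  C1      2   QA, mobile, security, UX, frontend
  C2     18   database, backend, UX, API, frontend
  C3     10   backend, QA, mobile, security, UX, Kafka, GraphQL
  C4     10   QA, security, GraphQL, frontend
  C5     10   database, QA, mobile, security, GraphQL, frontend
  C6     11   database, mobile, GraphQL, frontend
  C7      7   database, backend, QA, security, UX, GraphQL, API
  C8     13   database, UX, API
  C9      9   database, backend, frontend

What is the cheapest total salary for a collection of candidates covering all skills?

C1, C3, C7 cover every skill at salary 2 + 10 + 7 = 19.
Any cover uses at least 2 candidates; among all covering selections none totals below 19.

19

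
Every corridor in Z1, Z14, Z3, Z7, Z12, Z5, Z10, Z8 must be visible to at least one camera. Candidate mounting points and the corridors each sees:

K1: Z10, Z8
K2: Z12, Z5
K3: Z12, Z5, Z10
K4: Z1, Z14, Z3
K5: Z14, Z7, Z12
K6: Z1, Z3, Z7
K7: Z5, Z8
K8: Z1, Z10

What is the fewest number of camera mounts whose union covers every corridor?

4

K1, K2, K4, K5 together cover {Z1, Z14, Z3, Z7, Z12, Z5, Z10, Z8} — every corridor.
No 3 of the 8 camera mounts cover everything (all 56 triples fall short), so 4 is minimum.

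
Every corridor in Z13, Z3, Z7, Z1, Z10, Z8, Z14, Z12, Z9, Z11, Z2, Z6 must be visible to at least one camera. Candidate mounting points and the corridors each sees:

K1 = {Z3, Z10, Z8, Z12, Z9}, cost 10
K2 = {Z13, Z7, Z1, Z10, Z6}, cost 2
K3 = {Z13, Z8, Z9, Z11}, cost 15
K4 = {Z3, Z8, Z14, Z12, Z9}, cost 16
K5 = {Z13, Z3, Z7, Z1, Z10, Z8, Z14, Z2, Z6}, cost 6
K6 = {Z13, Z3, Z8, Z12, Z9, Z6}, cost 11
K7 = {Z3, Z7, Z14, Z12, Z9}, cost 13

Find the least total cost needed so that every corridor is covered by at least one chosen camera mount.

K1, K3, K5 cover every corridor at cost 10 + 15 + 6 = 31.
Any cover uses at least 3 camera mounts; among all covering selections none totals below 31.

31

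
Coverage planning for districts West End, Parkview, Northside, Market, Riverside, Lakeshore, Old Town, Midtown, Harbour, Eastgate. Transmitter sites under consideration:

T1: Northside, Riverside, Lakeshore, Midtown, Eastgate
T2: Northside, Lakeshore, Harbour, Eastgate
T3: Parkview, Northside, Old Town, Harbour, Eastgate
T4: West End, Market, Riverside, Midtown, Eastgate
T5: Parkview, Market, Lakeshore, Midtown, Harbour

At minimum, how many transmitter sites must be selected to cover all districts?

T1, T3, T4 together cover {West End, Parkview, Northside, Market, Riverside, Lakeshore, Old Town, Midtown, Harbour, Eastgate} — every district.
No 2 of the 5 transmitter sites cover everything (all 10 pairs fall short), so 3 is minimum.

3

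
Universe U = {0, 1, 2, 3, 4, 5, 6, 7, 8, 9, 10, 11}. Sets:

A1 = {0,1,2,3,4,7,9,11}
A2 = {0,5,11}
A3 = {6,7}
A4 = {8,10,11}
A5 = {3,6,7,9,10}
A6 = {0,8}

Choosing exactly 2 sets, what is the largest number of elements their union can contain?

10

Choosing A1, A4 covers {0, 1, 2, 3, 4, 7, 8, 9, 10, 11} — 10 elements.
No choice of 2 sets does better; here 5, 6 are left uncovered.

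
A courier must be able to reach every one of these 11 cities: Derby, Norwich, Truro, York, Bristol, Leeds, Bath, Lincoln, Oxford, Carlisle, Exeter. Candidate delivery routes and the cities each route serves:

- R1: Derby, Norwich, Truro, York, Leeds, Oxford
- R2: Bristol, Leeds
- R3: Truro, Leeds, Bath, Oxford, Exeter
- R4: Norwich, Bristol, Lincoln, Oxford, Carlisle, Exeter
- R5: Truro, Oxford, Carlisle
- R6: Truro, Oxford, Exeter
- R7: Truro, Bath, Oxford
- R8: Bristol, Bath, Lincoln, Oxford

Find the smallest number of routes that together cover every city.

R1, R3, R4 together cover {Derby, Norwich, Truro, York, Bristol, Leeds, Bath, Lincoln, Oxford, Carlisle, Exeter} — every city.
No 2 of the 8 routes cover everything (all 28 pairs fall short), so 3 is minimum.

3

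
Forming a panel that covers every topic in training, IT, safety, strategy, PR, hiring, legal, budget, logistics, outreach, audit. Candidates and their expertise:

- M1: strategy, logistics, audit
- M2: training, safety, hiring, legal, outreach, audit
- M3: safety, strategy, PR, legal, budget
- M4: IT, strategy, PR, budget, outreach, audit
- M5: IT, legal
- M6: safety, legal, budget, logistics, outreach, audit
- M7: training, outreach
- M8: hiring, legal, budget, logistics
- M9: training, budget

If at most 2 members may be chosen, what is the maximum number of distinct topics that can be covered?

Choosing M2, M4 covers {training, IT, safety, strategy, PR, hiring, legal, budget, outreach, audit} — 10 topics.
No choice of 2 members does better; here logistics is left uncovered.

10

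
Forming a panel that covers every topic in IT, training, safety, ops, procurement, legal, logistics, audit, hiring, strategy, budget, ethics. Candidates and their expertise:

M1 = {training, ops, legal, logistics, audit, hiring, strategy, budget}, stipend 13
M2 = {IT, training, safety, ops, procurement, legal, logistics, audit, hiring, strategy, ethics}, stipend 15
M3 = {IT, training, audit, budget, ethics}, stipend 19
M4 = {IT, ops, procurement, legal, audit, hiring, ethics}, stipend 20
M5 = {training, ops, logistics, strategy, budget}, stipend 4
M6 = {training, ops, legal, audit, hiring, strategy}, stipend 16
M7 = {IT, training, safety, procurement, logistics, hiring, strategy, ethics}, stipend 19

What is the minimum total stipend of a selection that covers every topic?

M2, M5 cover every topic at stipend 15 + 4 = 19.
Any cover uses at least 2 members; among all covering selections none totals below 19.

19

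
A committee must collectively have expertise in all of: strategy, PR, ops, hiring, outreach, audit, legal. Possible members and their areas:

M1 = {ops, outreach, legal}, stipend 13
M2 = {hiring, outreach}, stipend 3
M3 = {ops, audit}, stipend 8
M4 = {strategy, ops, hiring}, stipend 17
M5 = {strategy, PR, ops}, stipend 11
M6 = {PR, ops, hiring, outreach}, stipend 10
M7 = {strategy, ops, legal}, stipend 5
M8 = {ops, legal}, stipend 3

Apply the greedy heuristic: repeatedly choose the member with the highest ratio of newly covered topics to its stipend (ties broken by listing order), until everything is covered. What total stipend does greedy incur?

29

Pick 1: M2 adds 2 new (hiring, outreach) at stipend 3 (ratio 2/3).
Pick 2: M8 adds 2 new (ops, legal) at stipend 3 (ratio 2/3).
Pick 3: M7 adds 1 new (strategy) at stipend 5 (ratio 1/5).
Pick 4: M3 adds 1 new (audit) at stipend 8 (ratio 1/8).
Pick 5: M6 adds 1 new (PR) at stipend 10 (ratio 1/10).
Greedy total stipend: 3 + 3 + 5 + 8 + 10 = 29. (The true optimum is 23, so greedy overshoots here.)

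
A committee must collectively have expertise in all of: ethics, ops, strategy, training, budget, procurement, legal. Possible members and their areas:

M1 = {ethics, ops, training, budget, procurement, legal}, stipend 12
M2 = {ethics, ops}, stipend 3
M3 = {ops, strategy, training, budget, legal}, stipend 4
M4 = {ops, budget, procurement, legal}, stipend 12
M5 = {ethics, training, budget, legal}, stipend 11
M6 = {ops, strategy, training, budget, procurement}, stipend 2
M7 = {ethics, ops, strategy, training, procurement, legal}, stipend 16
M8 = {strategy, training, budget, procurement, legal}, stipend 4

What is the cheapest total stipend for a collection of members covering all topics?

7

M2, M8 cover every topic at stipend 3 + 4 = 7.
Any cover uses at least 2 members; among all covering selections none totals below 7.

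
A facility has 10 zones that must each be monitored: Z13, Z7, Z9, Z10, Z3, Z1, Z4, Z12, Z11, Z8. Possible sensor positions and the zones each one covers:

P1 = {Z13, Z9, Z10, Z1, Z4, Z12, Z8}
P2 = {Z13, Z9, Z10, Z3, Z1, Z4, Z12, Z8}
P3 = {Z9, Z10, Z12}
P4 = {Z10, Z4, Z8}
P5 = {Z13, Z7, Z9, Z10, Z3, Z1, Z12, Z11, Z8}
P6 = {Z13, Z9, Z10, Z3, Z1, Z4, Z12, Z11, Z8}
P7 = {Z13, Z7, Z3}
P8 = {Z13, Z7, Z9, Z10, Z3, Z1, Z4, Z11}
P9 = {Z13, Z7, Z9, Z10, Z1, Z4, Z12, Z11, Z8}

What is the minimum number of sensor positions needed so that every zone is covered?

2

P1, P5 together cover {Z13, Z7, Z9, Z10, Z3, Z1, Z4, Z12, Z11, Z8} — every zone.
No single sensor position contains all 10 zones, so 2 is optimal.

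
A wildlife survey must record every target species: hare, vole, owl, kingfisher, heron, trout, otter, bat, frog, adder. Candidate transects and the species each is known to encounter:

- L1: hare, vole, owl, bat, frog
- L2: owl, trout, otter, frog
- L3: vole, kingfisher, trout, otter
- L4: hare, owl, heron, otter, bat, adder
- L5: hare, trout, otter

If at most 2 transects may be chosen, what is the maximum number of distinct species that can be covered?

Choosing L3, L4 covers {hare, vole, owl, kingfisher, heron, trout, otter, bat, adder} — 9 species.
No choice of 2 transects does better; here frog is left uncovered.

9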